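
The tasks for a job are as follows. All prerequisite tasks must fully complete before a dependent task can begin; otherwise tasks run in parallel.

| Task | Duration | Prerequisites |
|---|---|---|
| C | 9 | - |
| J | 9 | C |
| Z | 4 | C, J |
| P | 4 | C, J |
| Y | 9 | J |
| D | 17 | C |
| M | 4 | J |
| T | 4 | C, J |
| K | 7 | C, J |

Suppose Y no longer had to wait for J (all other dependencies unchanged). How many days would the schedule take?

26

With the dependency in place, C→J→Y = 9+9+9 = 27 sets the finish at 27 days.
Without J→Y, Y's earliest start moves from 18 to 0.
New critical path: C→D = 9+17 = 26 ⇒ 26 days.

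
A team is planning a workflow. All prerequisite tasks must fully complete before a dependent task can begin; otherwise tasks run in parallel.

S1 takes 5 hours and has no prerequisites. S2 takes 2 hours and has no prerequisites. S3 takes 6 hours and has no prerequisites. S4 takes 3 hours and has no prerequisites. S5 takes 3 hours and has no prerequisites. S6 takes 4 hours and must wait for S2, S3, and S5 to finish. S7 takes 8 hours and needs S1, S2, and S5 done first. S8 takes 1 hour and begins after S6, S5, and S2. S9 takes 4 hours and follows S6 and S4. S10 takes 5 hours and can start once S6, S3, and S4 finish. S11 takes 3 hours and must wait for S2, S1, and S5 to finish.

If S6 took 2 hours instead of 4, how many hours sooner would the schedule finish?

2

The binding path is S3→S6→S10 = 6+4+5 = 15; finish at 15 hours.
S6 is on the critical path; changing it to 2 makes that path 13 hours.
Now S1→S7 = 5+8 = 13 is longest, so the finish becomes 13 hours.
Change in finish: 13 − 15 = -2 hours.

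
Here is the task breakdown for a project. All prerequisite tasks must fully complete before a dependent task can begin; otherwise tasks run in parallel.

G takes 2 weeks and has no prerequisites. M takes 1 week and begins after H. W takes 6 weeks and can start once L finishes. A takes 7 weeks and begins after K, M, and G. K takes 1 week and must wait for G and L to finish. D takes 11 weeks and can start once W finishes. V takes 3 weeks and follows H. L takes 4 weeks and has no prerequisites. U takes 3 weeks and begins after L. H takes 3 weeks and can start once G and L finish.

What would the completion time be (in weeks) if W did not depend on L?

17

With the dependency in place, L→W→D = 4+6+11 = 21 sets the finish at 21 weeks.
Without L→W, W's earliest start moves from 4 to 0.
After: W→D = 6+11 = 17 → 17 weeks.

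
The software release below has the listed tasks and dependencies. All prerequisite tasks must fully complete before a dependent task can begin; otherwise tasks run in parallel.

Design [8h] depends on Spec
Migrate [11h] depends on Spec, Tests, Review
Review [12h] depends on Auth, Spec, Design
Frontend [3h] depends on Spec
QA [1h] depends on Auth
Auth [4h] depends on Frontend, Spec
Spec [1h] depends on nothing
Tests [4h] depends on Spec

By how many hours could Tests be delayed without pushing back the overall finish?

Spec→Design→Review→Migrate = 1+8+12+11 = 32 sets the makespan at 32 hours.
Longest path through Tests: 16 hours (earliest finish 5, latest finish 21).
Float = 32 − 16 = 16.

16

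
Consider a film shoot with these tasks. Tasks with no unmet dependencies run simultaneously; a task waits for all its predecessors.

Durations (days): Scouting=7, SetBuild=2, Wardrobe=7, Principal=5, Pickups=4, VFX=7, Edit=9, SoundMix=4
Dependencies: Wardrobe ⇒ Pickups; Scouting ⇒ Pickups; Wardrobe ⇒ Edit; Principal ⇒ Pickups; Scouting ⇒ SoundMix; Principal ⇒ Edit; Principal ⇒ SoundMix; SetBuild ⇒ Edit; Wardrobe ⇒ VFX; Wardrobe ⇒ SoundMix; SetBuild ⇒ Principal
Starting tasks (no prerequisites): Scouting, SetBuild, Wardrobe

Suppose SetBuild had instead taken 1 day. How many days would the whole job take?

Actual critical path: SetBuild→Principal→Edit = 2+5+9 = 16 ⇒ 16 days.
SetBuild is on the critical path; changing it to 1 makes that path 15 days.
The binding chain switches to Wardrobe→Edit = 7+9 = 16; finish 16 days.

16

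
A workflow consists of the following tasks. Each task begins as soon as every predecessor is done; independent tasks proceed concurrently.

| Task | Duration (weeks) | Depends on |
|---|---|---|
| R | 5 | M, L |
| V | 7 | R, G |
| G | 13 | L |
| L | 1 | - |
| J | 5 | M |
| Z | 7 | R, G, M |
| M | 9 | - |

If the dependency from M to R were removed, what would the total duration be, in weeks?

With the dependency in place, L→G→Z = 1+13+7 = 21 sets the finish at 21 weeks.
Without M→R, R's earliest start moves from 9 to 1.
After: L→G→Z = 1+13+7 = 21 → 21 weeks.

21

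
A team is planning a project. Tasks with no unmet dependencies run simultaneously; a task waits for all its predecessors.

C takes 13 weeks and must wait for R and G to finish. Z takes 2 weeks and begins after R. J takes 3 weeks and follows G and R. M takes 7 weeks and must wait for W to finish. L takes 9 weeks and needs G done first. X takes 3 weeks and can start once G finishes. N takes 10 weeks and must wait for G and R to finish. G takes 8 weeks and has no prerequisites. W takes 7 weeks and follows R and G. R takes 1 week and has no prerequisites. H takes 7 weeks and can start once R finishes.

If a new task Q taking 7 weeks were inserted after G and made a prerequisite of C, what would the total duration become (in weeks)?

Originally the project takes 22 weeks.
With Q inserted, C now waits for max(R, G, Q).
New critical path: G→Q→C = 8+7+13 = 28 ⇒ 28 weeks.

28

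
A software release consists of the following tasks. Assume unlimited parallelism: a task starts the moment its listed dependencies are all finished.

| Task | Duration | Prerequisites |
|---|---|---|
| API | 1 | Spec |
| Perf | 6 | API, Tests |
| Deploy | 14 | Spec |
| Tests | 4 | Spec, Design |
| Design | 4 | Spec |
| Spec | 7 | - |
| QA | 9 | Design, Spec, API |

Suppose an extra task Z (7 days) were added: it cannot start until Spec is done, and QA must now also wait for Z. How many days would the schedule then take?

Originally the schedule takes 21 days.
With Z inserted, QA now waits for max(Design, Spec, API, Z).
New critical path: Spec→Z→QA = 7+7+9 = 23 ⇒ 23 days.

23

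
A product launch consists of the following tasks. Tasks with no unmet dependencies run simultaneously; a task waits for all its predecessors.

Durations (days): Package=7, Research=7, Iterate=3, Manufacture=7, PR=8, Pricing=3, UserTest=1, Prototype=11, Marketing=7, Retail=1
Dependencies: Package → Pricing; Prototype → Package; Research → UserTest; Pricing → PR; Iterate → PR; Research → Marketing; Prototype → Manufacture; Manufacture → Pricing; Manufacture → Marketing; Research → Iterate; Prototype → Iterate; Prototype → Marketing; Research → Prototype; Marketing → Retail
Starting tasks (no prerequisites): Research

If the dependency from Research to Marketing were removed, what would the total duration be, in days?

36

With the dependency in place, Research→Prototype→Manufacture→Pricing→PR = 7+11+7+3+8 = 36 sets the finish at 36 days.
Dropping Research→Marketing doesn't change Marketing's earliest start (25); another predecessor still binds.
After: Research→Prototype→Manufacture→Pricing→PR = 7+11+7+3+8 = 36 → 36 days.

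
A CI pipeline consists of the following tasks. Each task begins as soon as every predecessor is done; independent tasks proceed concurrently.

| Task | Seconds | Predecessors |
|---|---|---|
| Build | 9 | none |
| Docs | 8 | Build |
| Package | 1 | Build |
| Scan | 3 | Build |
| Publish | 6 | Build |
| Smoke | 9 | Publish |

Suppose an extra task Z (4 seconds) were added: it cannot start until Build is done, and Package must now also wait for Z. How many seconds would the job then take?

Originally the job takes 24 seconds.
With Z inserted, Package now waits for max(Build, Z).
New critical path: Build→Publish→Smoke = 9+6+9 = 24 ⇒ 24 seconds.

24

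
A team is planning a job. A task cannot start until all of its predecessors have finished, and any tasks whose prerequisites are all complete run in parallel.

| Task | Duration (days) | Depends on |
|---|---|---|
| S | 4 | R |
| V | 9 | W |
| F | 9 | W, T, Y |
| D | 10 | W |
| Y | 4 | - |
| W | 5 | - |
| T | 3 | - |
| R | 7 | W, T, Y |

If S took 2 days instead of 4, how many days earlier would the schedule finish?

Baseline: W→R→S = 5+7+4 = 16 → 16 days.
Since S is critical, the -2 change carries straight to that chain (now 14 days).
The binding chain switches to W→D = 5+10 = 15; finish 15 days.
Change in finish: 15 − 16 = -1 days.

1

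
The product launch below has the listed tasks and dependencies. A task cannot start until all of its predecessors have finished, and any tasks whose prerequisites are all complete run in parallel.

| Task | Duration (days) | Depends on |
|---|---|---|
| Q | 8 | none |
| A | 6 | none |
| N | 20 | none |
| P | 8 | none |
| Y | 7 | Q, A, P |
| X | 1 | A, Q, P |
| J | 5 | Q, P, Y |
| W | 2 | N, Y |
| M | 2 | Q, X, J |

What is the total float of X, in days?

Q→Y→J→M = 8+7+5+2 = 22 sets the makespan at 22 days.
Longest path through X: 11 days (earliest finish 9, latest finish 20).
So X can slip 20 − 9 = 11 days.

11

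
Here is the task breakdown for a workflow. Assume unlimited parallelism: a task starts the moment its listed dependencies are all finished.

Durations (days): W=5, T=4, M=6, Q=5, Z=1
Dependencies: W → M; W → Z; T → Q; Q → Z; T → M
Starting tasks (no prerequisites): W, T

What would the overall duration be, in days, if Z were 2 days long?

11

Baseline: W→M = 5+6 = 11 → 11 days.
Z has 1 day of float (longest path through it is 10).
No other chain overtakes it, so the finish is 11 days.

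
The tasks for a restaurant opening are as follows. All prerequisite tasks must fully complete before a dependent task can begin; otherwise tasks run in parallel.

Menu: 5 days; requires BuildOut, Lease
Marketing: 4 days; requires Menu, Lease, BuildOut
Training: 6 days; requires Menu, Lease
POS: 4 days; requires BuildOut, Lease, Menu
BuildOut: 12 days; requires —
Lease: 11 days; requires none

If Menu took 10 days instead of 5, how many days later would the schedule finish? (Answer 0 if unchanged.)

5

As given, the longest chain is BuildOut→Menu→Training = 12+5+6 = 23, so the finish is 23 days.
Menu lies on that path, so at 10 days the path becomes 28 days.
The critical path is still BuildOut→Menu→Training; finish is now 28 days.
Change in finish: 28 − 23 = +5 days.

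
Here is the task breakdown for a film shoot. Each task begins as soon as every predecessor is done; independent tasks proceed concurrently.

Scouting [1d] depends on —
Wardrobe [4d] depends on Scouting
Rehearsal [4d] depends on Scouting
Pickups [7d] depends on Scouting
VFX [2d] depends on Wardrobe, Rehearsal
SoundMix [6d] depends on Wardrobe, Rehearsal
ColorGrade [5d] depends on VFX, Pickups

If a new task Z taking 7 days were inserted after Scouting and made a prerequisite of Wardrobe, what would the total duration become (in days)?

Originally the job takes 13 days.
With Z inserted, Wardrobe now waits for max(Scouting, Z).
New critical path: Scouting→Z→Wardrobe→VFX→ColorGrade = 1+7+4+2+5 = 19 ⇒ 19 days.

19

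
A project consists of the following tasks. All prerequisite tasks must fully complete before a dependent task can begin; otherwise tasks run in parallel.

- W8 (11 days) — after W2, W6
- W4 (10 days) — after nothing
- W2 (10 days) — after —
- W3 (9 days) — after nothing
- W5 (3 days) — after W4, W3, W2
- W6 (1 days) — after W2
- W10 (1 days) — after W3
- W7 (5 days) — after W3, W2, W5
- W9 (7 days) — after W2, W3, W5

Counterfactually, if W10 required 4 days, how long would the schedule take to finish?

22

Baseline: W2→W6→W8 = 10+1+11 = 22 → 22 days.
W10 is off the critical path — its longest chain is 10 days, giving 12 of slack.
That remains the longest chain; total 22 days.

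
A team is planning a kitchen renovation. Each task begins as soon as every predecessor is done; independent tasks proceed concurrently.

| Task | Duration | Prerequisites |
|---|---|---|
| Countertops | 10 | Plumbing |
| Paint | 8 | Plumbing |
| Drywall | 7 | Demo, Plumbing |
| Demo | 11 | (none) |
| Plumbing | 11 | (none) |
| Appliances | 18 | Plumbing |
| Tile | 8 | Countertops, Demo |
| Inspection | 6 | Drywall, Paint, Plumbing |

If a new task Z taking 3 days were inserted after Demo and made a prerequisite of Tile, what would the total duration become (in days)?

29

Originally the schedule takes 29 days.
With Z inserted, Tile now waits for max(Countertops, Demo, Z).
New critical path: Plumbing→Countertops→Tile = 11+10+8 = 29 ⇒ 29 days.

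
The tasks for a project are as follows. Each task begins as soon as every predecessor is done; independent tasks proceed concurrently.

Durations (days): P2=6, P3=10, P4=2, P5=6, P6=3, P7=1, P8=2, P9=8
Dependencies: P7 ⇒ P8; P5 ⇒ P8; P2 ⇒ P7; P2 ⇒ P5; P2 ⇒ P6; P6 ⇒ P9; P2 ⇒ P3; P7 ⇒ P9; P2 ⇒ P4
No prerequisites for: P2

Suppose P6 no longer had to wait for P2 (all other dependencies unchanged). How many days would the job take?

16

With the dependency in place, P2→P6→P9 = 6+3+8 = 17 sets the finish at 17 days.
Without P2→P6, P6's earliest start moves from 6 to 0.
The longest chain is now P2→P3 = 6+10 = 16, so the job takes 16 days.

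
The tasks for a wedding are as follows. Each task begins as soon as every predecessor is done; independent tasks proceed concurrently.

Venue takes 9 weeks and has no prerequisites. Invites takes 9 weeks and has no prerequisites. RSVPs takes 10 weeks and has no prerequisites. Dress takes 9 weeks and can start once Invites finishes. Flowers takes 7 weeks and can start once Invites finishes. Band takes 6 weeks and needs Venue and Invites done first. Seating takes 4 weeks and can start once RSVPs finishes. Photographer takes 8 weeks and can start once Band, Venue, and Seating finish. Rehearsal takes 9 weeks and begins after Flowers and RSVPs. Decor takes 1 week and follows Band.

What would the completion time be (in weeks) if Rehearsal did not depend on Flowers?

Before: longest chain Invites→Flowers→Rehearsal = 9+7+9 = 25, finish 25.
Without Flowers→Rehearsal, Rehearsal's earliest start moves from 16 to 10.
The longest chain is now Venue→Band→Photographer = 9+6+8 = 23, so the plan takes 23 weeks.

23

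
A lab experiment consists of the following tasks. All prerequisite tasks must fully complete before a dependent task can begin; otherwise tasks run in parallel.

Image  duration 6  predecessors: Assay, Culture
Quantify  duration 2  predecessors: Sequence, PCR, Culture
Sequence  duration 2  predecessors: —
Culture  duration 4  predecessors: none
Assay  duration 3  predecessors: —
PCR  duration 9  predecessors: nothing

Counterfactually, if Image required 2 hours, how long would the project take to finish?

11

As given, the longest chain is PCR→Quantify = 9+2 = 11, so the finish is 11 hours.
Image is off the critical path — its longest chain is 10 hours, giving 1 of slack.
No other chain overtakes it, so the finish is 11 hours.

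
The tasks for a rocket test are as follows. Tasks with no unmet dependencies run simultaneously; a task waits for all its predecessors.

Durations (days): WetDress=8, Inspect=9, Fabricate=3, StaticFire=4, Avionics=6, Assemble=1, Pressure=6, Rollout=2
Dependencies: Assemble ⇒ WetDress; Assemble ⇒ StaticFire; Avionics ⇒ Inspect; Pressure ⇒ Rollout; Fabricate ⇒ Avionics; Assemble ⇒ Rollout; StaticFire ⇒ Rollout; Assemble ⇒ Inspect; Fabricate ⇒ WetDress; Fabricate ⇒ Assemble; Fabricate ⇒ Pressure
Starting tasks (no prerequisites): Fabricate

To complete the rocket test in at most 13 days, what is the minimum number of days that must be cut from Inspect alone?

5

Current finish: 18 days; target: 13.
Inspect is on every critical path, so each day cut from Inspect cuts the finish by one (this holds down to a finish of 12).
Need 18 − 13 = 5 days off Inspect → Inspect becomes 4 days, finish becomes 13.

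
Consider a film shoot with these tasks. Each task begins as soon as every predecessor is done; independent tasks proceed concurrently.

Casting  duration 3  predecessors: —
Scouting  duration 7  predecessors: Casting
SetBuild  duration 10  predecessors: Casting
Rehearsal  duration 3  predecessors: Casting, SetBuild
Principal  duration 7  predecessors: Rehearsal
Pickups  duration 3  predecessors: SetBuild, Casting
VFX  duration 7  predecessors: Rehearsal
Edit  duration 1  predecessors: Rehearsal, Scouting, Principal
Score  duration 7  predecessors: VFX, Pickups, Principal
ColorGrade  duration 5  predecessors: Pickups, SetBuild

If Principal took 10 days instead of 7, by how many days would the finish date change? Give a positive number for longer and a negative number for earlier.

3

As given, the longest chain is Casting→SetBuild→Rehearsal→Principal→Score = 3+10+3+7+7 = 30, so the finish is 30 days.
Principal lies on that path, so at 10 days the path becomes 33 days.
That remains the longest chain; total 33 days.
Change in finish: 33 − 30 = +3 days.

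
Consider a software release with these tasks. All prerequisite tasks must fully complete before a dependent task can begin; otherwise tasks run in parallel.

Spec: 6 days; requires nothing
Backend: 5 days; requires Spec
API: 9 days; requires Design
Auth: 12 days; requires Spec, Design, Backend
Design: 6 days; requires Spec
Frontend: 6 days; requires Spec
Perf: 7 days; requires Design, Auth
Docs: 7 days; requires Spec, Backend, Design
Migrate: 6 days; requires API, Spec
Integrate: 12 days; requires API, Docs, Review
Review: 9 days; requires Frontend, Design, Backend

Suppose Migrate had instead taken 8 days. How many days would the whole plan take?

The binding path is Spec→Design→API→Integrate = 6+6+9+12 = 33; finish at 33 days.
Migrate is off the critical path — its longest chain is 27 days, giving 6 of slack.
That remains the longest chain; total 33 days.

33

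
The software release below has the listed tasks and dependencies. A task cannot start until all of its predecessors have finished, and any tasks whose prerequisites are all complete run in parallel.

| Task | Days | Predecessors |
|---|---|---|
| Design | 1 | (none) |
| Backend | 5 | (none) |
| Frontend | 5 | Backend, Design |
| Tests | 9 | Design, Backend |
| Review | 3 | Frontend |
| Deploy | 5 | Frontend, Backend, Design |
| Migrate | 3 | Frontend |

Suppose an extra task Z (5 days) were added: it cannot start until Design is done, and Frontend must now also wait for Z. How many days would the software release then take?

Originally the software release takes 15 days.
With Z inserted, Frontend now waits for max(Backend, Design, Z).
New critical path: Design→Z→Frontend→Deploy = 1+5+5+5 = 16 ⇒ 16 days.

16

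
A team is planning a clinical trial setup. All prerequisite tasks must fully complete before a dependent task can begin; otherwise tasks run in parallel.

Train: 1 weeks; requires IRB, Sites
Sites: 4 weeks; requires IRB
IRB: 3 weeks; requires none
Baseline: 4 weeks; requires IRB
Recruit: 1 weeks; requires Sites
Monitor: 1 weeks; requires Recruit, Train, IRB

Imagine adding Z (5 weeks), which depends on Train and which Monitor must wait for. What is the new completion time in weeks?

Originally the plan takes 9 weeks.
With Z inserted, Monitor now waits for max(Recruit, Train, IRB, Z).
New critical path: IRB→Sites→Train→Z→Monitor = 3+4+1+5+1 = 14 ⇒ 14 weeks.

14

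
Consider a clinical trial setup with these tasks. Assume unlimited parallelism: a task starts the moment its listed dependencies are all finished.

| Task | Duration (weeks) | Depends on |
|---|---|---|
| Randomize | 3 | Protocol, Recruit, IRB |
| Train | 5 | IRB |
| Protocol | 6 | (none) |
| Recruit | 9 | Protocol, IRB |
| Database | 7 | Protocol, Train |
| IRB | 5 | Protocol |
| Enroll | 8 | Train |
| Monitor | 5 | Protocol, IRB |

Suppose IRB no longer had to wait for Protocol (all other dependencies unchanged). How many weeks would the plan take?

With the dependency in place, Protocol→IRB→Train→Enroll = 6+5+5+8 = 24 sets the finish at 24 weeks.
Without Protocol→IRB, IRB's earliest start moves from 6 to 0.
After: Protocol→Recruit→Randomize = 6+9+3 = 18 → 18 weeks.

18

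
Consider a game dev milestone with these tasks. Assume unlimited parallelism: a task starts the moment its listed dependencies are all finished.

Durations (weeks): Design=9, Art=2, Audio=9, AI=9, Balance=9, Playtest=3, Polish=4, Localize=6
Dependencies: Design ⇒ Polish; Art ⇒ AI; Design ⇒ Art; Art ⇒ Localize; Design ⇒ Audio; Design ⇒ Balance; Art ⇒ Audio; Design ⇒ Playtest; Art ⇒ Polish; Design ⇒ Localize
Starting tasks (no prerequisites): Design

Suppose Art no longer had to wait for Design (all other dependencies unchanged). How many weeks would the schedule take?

Before: longest chain Design→Art→Audio = 9+2+9 = 20, finish 20.
Without Design→Art, Art's earliest start moves from 9 to 0.
The longest chain is now Design→Audio = 9+9 = 18, so the schedule takes 18 weeks.

18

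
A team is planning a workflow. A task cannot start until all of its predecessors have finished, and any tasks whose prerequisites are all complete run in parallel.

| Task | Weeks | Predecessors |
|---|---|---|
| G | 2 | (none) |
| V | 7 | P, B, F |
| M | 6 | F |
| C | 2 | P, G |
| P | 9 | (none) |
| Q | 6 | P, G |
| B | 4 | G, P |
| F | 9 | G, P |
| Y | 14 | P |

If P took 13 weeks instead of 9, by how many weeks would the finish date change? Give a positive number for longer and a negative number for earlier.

As given, the longest chain is P→F→V = 9+9+7 = 25, so the finish is 25 weeks.
P lies on that path, so at 13 weeks the path becomes 29 weeks.
The critical path is still P→F→V; finish is now 29 weeks.
Change in finish: 29 − 25 = +4 weeks.

4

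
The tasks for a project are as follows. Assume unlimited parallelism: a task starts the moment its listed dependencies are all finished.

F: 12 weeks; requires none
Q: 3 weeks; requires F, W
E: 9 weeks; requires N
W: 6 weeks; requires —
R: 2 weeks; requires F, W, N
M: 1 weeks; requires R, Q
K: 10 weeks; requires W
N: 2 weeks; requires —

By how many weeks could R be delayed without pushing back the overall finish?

1

F→Q→M = 12+3+1 = 16 sets the makespan at 16 weeks.
The longest chain containing R totals 15 weeks.
Float = 16 − 15 = 1.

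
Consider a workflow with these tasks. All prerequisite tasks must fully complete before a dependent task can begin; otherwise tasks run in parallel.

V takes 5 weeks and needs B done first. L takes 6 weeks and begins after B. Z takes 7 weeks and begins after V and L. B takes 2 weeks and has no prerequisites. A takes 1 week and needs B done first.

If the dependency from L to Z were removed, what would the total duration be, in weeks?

14

Original critical path: B→L→Z = 2+6+7 = 15 ⇒ 15 weeks.
Without L→Z, Z's earliest start moves from 8 to 7.
New critical path: B→V→Z = 2+5+7 = 14 ⇒ 14 weeks.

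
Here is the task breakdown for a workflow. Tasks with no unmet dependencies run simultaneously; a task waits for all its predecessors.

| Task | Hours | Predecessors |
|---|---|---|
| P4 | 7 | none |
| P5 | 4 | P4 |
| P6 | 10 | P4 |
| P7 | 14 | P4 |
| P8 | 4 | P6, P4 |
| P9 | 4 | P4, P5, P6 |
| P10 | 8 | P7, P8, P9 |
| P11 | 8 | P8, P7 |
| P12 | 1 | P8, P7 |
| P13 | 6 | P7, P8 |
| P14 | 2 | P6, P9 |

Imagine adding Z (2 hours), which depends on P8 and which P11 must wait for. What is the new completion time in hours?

Originally the plan takes 29 hours.
With Z inserted, P11 now waits for max(P8, P7, Z).
New critical path: P4→P6→P8→Z→P11 = 7+10+4+2+8 = 31 ⇒ 31 hours.

31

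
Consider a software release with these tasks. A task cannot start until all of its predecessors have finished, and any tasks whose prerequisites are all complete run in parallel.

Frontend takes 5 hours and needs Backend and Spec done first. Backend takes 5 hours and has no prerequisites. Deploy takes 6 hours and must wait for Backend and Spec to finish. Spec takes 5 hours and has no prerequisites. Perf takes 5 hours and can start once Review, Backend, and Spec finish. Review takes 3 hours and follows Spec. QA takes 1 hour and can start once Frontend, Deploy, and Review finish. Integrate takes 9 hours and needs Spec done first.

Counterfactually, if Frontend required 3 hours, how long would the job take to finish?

Critical path before the change: Spec→Integrate = 5+9 = 14 giving 14 hours.
Frontend is off the critical path — its longest chain is 11 hours, giving 3 of slack.
That remains the longest chain; total 14 hours.

14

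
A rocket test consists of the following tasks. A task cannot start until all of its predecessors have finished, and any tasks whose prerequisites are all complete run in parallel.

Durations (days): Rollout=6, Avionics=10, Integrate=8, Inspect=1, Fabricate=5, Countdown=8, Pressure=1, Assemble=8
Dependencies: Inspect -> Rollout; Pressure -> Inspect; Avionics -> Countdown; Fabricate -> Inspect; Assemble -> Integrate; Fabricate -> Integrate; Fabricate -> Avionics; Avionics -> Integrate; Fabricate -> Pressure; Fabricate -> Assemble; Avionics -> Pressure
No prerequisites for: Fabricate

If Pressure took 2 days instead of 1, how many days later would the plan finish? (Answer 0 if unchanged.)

1

Actual critical path: Fabricate→Avionics→Pressure→Inspect→Rollout = 5+10+1+1+6 = 23 ⇒ 23 days.
Pressure lies on that path, so at 2 days the path becomes 24 days.
That remains the longest chain; total 24 days.
Change in finish: 24 − 23 = +1 days.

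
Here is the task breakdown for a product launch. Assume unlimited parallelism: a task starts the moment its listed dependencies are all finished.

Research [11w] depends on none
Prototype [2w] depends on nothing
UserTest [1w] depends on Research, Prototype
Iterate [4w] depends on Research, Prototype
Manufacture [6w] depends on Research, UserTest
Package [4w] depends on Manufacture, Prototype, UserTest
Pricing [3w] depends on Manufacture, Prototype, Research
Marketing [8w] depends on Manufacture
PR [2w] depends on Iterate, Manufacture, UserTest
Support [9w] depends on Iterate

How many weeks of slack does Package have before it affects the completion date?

Critical path: Research→UserTest→Manufacture→Marketing = 11+1+6+8 = 26, so the finish is 26 weeks.
Package finishes as early as 22 and must finish by 26.
Slack of Package = 22 − 18 = 4 weeks.

4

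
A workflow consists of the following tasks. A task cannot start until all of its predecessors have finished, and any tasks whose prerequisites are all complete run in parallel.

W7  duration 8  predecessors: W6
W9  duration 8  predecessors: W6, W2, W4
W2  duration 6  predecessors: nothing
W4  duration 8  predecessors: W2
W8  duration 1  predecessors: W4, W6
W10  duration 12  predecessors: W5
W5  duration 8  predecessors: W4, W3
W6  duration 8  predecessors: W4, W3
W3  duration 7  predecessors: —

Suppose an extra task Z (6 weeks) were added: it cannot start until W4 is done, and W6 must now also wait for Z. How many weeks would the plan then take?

36

Originally the plan takes 34 weeks.
With Z inserted, W6 now waits for max(W4, W3, Z).
New critical path: W2→W4→Z→W6→W7 = 6+8+6+8+8 = 36 ⇒ 36 weeks.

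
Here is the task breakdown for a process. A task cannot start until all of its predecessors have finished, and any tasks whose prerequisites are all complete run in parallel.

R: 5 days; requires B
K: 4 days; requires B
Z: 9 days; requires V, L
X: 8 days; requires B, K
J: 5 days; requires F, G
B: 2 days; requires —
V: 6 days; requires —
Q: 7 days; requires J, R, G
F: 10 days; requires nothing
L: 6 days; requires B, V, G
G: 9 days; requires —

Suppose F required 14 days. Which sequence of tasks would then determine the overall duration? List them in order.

Baseline: G→L→Z = 9+6+9 = 24 → 24 days.
F is off the critical path — its longest chain is 22 days, giving 2 of slack.
Now F→J→Q = 14+5+7 = 26 is longest, so the finish becomes 26 days.

F, J, Q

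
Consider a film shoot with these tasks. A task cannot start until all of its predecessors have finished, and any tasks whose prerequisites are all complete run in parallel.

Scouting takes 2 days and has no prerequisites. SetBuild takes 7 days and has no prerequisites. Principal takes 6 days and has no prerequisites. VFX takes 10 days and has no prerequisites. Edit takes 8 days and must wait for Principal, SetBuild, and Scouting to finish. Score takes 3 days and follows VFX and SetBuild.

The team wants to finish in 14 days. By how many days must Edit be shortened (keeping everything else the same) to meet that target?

Current finish: 15 days; target: 14.
Edit is on every critical path, so each day cut from Edit cuts the finish by one (this holds down to a finish of 13).
Need 15 − 14 = 1 day off Edit → Edit becomes 7 days, finish becomes 14.

1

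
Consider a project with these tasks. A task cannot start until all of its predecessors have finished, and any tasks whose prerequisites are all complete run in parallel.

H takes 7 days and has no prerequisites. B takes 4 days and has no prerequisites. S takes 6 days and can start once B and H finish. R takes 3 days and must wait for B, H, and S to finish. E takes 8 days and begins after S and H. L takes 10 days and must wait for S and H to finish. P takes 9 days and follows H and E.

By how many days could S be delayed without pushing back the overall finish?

0

Critical path: H→S→E→P = 7+6+8+9 = 30, so the finish is 30 days.
Longest path through S: 30 days (earliest finish 13, latest finish 13).
Slack of S = 7 − 7 = 0 days.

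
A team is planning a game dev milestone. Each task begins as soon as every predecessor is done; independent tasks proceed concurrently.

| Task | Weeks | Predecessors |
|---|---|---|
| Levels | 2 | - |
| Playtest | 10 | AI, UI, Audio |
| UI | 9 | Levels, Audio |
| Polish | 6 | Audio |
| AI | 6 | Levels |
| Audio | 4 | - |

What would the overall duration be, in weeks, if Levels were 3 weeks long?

23

The binding path is Audio→UI→Playtest = 4+9+10 = 23; finish at 23 weeks.
The longest path through Levels is only 21 weeks, so Levels has float 2.
The critical path is still Audio→UI→Playtest; finish is now 23 weeks.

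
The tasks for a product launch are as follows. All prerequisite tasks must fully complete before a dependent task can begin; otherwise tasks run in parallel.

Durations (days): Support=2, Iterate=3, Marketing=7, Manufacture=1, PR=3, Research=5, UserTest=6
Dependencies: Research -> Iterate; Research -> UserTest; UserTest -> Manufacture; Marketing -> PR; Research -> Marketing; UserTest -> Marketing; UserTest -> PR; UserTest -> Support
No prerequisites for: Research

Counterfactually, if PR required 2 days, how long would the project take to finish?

As given, the longest chain is Research→UserTest→Marketing→PR = 5+6+7+3 = 21, so the finish is 21 days.
Since PR is critical, the -1 change carries straight to that chain (now 20 days).
That remains the longest chain; total 20 days.

20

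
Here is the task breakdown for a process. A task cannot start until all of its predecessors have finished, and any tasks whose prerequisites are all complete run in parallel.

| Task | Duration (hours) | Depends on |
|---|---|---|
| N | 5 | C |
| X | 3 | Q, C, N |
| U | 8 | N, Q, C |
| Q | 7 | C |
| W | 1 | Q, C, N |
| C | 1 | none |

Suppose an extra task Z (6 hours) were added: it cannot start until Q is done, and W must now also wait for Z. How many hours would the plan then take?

Originally the plan takes 16 hours.
With Z inserted, W now waits for max(Q, C, N, Z).
New critical path: C→Q→U = 1+7+8 = 16 ⇒ 16 hours.

16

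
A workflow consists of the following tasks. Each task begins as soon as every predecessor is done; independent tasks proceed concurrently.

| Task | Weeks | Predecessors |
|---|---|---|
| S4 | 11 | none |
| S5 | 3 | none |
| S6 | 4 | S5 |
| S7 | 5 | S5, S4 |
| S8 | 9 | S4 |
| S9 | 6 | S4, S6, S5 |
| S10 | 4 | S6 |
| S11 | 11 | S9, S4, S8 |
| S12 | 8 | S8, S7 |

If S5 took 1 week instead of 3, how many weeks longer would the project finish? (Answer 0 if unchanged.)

As given, the longest chain is S4→S8→S11 = 11+9+11 = 31, so the finish is 31 weeks.
S5 has 7 weeks of float (longest path through it is 24).
That remains the longest chain; total 31 weeks.
Change in finish: 31 − 31 = +0 weeks.

0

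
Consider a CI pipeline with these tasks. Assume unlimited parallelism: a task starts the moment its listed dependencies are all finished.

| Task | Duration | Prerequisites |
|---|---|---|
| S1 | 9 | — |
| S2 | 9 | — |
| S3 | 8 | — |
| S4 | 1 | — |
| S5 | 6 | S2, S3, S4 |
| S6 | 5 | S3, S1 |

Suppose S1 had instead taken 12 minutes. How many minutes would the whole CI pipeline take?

17

Baseline: S2→S5 = 9+6 = 15 → 15 minutes.
The longest path through S1 is only 14 minutes, so S1 has float 1.
Now S1→S6 = 12+5 = 17 is longest, so the finish becomes 17 minutes.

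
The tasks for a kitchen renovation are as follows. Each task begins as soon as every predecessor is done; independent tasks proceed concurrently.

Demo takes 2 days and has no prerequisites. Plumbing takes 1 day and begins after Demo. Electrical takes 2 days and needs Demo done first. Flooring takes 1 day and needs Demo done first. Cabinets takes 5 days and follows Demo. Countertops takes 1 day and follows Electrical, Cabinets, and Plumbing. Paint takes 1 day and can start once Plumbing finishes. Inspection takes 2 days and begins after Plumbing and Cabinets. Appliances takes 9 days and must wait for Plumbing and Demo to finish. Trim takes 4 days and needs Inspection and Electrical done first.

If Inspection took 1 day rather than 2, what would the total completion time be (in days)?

12

Critical path before the change: Demo→Cabinets→Inspection→Trim = 2+5+2+4 = 13 giving 13 days.
Since Inspection is critical, the -1 change carries straight to that chain (now 12 days).
The binding chain switches to Demo→Plumbing→Appliances = 2+1+9 = 12; finish 12 days.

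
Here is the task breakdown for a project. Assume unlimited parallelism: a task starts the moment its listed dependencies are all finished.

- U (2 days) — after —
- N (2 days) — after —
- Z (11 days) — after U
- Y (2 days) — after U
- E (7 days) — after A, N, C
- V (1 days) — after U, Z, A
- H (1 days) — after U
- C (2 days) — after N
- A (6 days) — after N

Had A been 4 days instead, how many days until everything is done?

14

The binding path is N→A→E = 2+6+7 = 15; finish at 15 days.
Since A is critical, the -2 change carries straight to that chain (now 13 days).
Now U→Z→V = 2+11+1 = 14 is longest, so the finish becomes 14 days.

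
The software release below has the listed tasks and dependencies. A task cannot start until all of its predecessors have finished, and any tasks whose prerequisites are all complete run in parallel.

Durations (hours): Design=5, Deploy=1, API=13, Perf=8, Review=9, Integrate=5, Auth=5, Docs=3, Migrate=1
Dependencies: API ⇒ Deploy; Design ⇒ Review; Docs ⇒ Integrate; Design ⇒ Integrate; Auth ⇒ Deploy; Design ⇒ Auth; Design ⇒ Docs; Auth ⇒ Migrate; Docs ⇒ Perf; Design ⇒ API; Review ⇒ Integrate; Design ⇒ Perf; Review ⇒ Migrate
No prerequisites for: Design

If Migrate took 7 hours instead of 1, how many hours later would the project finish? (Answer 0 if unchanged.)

2

Actual critical path: Design→API→Deploy = 5+13+1 = 19 ⇒ 19 hours.
Migrate has 4 hours of float (longest path through it is 15).
New critical path: Design→Review→Migrate = 5+9+7 = 21 ⇒ 21 hours.
Change in finish: 21 − 19 = +2 hours.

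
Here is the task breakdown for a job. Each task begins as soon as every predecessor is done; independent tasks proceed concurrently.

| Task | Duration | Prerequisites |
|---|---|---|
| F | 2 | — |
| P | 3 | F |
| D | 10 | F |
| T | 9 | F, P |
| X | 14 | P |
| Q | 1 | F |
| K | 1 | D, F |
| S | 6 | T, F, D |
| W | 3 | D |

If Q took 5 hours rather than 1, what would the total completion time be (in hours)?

20

Critical path before the change: F→P→T→S = 2+3+9+6 = 20 giving 20 hours.
Q is off the critical path — its longest chain is 3 hours, giving 17 of slack.
No other chain overtakes it, so the finish is 20 hours.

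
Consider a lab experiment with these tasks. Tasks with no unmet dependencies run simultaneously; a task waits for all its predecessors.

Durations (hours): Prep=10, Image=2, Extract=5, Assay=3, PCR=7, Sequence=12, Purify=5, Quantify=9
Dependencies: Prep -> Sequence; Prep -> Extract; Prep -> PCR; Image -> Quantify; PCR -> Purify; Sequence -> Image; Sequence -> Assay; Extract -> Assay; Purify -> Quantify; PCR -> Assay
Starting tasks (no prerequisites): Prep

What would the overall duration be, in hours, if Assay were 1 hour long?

Critical path before the change: Prep→Sequence→Image→Quantify = 10+12+2+9 = 33 giving 33 hours.
Assay is off the critical path — its longest chain is 25 hours, giving 8 of slack.
That remains the longest chain; total 33 hours.

33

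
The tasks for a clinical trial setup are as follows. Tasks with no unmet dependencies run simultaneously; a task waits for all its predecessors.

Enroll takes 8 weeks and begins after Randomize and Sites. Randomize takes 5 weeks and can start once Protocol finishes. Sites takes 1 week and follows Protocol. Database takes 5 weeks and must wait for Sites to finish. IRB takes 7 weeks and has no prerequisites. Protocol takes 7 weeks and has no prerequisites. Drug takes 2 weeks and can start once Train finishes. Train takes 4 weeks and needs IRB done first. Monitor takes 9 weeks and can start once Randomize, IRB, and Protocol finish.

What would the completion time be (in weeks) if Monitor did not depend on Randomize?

Original critical path: Protocol→Randomize→Monitor = 7+5+9 = 21 ⇒ 21 weeks.
Without Randomize→Monitor, Monitor's earliest start moves from 12 to 7.
The longest chain is now Protocol→Randomize→Enroll = 7+5+8 = 20, so the job takes 20 weeks.

20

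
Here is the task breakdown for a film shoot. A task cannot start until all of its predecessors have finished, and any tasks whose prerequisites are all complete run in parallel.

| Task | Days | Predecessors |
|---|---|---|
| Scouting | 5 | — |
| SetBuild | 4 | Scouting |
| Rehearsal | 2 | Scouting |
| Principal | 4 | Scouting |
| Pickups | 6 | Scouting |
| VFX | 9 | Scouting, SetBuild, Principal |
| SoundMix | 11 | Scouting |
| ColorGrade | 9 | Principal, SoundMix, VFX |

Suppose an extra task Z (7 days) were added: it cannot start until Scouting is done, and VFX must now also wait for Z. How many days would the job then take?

Originally the job takes 27 days.
With Z inserted, VFX now waits for max(Scouting, SetBuild, Principal, Z).
New critical path: Scouting→Z→VFX→ColorGrade = 5+7+9+9 = 30 ⇒ 30 days.

30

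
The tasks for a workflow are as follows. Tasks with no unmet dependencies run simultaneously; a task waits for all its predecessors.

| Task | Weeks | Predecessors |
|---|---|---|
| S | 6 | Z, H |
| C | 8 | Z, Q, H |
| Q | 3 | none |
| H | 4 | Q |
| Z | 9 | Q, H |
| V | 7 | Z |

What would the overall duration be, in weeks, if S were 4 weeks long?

24

The binding path is Q→H→Z→C = 3+4+9+8 = 24; finish at 24 weeks.
The longest path through S is only 22 weeks, so S has float 2.
That remains the longest chain; total 24 weeks.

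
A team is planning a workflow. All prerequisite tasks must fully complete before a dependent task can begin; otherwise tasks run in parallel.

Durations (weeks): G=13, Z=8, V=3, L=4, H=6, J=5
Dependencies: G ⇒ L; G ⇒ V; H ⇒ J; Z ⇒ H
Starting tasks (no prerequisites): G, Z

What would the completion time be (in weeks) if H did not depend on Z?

17

Before: longest chain Z→H→J = 8+6+5 = 19, finish 19.
Without Z→H, H's earliest start moves from 8 to 0.
After: G→L = 13+4 = 17 → 17 weeks.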